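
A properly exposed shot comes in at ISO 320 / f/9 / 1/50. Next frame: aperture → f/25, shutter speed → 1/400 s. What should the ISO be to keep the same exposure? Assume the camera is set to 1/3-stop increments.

ISO 20000

Aperture: f/9 → f/10 → f/11 → f/13 → f/14 → f/16 → f/18 → f/20 → f/22 → f/25 — 3 stops stopped down (darker).
Shutter speed: 1/50 → 1/60 → 1/80 → 1/100 → 1/125 → 1/160 → 1/200 → 1/250 → 1/320 → 1/400 — 3 stops faster (darker).
Net change so far: 6 stops darker. Offset with the ISO: 320 → 400 → 500 → 640 → 800 → 1000 → 1250 → 1600 → 2000 → 2500 → 3200 → 4000 → 5000 → 6400 → 8000 → 10000 → 12800 → 16000 → 20000.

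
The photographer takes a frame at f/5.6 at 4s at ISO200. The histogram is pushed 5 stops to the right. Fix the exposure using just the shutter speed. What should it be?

Overexposed by 5 stops → need 5 stops darker.
Shutter speed: 4 → 2 → 1 → 1/2 → 1/4 → 1/8.

1/8s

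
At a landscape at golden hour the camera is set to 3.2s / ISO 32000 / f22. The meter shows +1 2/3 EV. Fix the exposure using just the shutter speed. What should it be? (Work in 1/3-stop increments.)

1 s

Overexposed by 1 2/3 stops → need 1 2/3 stops darker.
Shutter speed: 3.2 → 2.5 → 2 → 1.6 → 1.3 → 1.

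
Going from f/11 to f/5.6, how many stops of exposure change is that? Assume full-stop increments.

2 stops

f/11 → f/8 → f/5.6 — count the steps: 2 stops.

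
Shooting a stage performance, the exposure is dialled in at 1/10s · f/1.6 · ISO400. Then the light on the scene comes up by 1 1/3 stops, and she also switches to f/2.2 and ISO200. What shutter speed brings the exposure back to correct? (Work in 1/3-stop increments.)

1/6s

Scene light: 1 1/3 stops brighter.
Aperture: f/1.6 → f/1.8 → f/2 → f/2.2 — 1 stop narrower (darker).
ISO: 400 → 320 → 250 → 200 — 1 stop dropped (darker).
Net so far: 2/3 stop darker. Shutter speed: 1/10 → 1/8 → 1/6.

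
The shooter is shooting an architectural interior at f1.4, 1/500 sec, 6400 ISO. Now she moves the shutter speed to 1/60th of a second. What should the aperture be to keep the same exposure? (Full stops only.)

Shutter speed: 1/500 → 1/250 → 1/125 → 1/60 — 3 stops longer (brighter).
Need 3 stops darker from the aperture: f/1.4 → f/2 → f/2.8 → f/4.

f/4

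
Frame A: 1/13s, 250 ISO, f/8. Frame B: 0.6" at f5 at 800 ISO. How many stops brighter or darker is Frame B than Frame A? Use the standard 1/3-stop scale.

6 stops brighter

Aperture: f/8 → f/7.1 → f/6.3 → f/5.6 → f/5 — 1 1/3 stops larger aperture (brighter).
Shutter speed: 1/13 → 1/10 → 1/8 → 1/6 → 1/5 → 1/4 → 0.3 → 0.4 → 0.5 → 0.6 — 3 stops longer (brighter).
ISO: 250 → 320 → 400 → 500 → 640 → 800 — 1 2/3 stops higher (brighter).
Net: +1 1/3 +3 +1 2/3 = +6 stops.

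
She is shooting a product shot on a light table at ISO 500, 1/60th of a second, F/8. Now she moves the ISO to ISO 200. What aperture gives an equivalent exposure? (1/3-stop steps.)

f/5

ISO: 500 → 400 → 320 → 250 → 200 — 1 1/3 stops lower (darker).
Need 1 1/3 stops brighter from the aperture: f/8 → f/7.1 → f/6.3 → f/5.6 → f/5.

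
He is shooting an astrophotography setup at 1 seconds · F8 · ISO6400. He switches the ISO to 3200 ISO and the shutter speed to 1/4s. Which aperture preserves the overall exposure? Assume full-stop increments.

f/2.8

ISO: 6400 → 3200 — 1 stop lower (darker).
Shutter speed: 1 → 1/2 → 1/4 — 2 stops faster (darker).
Net change so far: 3 stops darker. Offset with the aperture: f/8 → f/5.6 → f/4 → f/2.8.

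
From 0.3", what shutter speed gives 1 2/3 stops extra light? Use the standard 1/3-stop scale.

Shutter speed: 0.3 → 0.4 → 0.5 → 0.6 → 0.8 → 1 — 1 2/3 stops slower (brighter).

1 s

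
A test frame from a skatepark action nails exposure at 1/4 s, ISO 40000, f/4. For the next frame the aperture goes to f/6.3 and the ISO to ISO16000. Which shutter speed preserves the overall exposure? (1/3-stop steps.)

1.6 s

Aperture: f/4 → f/4.5 → f/5 → f/5.6 → f/6.3 — 1 1/3 stops stopped down (darker).
ISO: 40000 → 32000 → 25600 → 20000 → 16000 — 1 1/3 stops lower (darker).
Net change so far: 2 2/3 stops darker. Offset with the shutter speed: 1/4 → 0.3 → 0.4 → 0.5 → 0.6 → 0.8 → 1 → 1.3 → 1.6.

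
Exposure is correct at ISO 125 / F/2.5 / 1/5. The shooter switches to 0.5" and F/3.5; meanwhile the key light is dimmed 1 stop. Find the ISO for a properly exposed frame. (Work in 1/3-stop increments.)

ISO 200

Scene light: 1 stop darker.
Shutter speed: 1/5 → 1/4 → 0.3 → 0.4 → 0.5 — 1 1/3 stops slower (brighter).
Aperture: f/2.5 → f/2.8 → f/3.2 → f/3.5 — 1 stop stopped down (darker).
Net so far: 2/3 stop darker. ISO: 125 → 160 → 200.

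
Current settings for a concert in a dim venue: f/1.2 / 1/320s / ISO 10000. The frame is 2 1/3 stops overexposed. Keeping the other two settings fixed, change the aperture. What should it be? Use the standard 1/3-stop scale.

f/2.8

Overexposed by 2 1/3 stops → need 2 1/3 stops darker.
Aperture: f/1.2 → f/1.4 → f/1.6 → f/1.8 → f/2 → f/2.2 → f/2.5 → f/2.8.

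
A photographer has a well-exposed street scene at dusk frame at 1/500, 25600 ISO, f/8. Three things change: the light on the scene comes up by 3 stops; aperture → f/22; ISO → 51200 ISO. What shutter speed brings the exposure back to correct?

Scene light: 3 stops brighter.
Aperture: f/8 → f/11 → f/16 → f/22 — 3 stops narrower (darker).
ISO: 25600 → 51200 — 1 stop raised (brighter).
Net so far: 1 stop brighter. Shutter speed: 1/500 → 1/1000.

1/1000s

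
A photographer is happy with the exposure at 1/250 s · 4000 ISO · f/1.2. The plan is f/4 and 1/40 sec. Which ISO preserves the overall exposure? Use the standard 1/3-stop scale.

ISO 6400

Aperture: f/1.2 → f/1.4 → f/1.6 → f/1.8 → f/2 → f/2.2 → f/2.5 → f/2.8 → f/3.2 → f/3.5 → f/4 — 3 1/3 stops stopped down (darker).
Shutter speed: 1/250 → 1/200 → 1/160 → 1/125 → 1/100 → 1/80 → 1/60 → 1/50 → 1/40 — 2 2/3 stops longer (brighter).
Net change so far: 2/3 stop darker. Offset with the ISO: 4000 → 5000 → 6400.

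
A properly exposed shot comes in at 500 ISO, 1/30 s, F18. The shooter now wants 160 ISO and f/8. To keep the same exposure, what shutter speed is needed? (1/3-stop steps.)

ISO: 500 → 400 → 320 → 250 → 200 → 160 — 1 2/3 stops dropped (darker).
Aperture: f/18 → f/16 → f/14 → f/13 → f/11 → f/10 → f/9 → f/8 — 2 1/3 stops larger aperture (brighter).
Net change so far: 2/3 stop brighter. Offset with the shutter speed: 1/30 → 1/40 → 1/50.

1/50s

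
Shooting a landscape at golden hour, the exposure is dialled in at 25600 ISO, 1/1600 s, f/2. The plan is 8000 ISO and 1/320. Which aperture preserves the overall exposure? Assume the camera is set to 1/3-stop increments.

f/2.5

ISO: 25600 → 20000 → 16000 → 12800 → 10000 → 8000 — 1 2/3 stops dropped (darker).
Shutter speed: 1/1600 → 1/1250 → 1/1000 → 1/800 → 1/640 → 1/500 → 1/400 → 1/320 — 2 1/3 stops slower (brighter).
Net change so far: 2/3 stop brighter. Offset with the aperture: f/2 → f/2.2 → f/2.5.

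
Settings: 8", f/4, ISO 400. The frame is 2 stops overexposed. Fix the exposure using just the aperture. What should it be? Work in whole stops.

f/8

Overexposed by 2 stops → need 2 stops darker.
Aperture: f/4 → f/5.6 → f/8.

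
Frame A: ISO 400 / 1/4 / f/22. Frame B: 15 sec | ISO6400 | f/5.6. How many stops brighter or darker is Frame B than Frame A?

Aperture: f/22 → f/16 → f/11 → f/8 → f/5.6 — 4 stops opened up (brighter).
Shutter speed: 1/4 → 1/2 → 1 → 2 → 4 → 8 → 15 — 6 stops longer (brighter).
ISO: 400 → 800 → 1600 → 3200 → 6400 — 4 stops higher (brighter).
Net: +4 +6 +4 = +14 stops.

14 stops brighter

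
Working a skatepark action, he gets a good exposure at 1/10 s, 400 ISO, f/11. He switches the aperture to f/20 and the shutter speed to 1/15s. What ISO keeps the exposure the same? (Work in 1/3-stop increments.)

ISO 2000

Aperture: f/11 → f/13 → f/14 → f/16 → f/18 → f/20 — 1 2/3 stops stopped down (darker).
Shutter speed: 1/10 → 1/13 → 1/15 — 2/3 stop shorter (darker).
Net change so far: 2 1/3 stops darker. Offset with the ISO: 400 → 500 → 640 → 800 → 1000 → 1250 → 1600 → 2000.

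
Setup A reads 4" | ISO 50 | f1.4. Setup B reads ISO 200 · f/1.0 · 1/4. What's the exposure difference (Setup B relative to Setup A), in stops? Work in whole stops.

1 stop darker

Aperture: f/1.4 → f/1.0 — 1 stop wider (brighter).
Shutter speed: 4 → 2 → 1 → 1/2 → 1/4 — 4 stops faster (darker).
ISO: 50 → 100 → 200 — 2 stops higher (brighter).
Net: +1 −4 +2 = −1 stop.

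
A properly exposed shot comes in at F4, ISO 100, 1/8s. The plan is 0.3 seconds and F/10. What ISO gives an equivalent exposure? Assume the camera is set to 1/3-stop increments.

Shutter speed: 1/8 → 1/6 → 1/5 → 1/4 → 0.3 — 1 1/3 stops slower (brighter).
Aperture: f/4 → f/4.5 → f/5 → f/5.6 → f/6.3 → f/7.1 → f/8 → f/9 → f/10 — 2 2/3 stops stopped down (darker).
Net change so far: 1 1/3 stops darker. Offset with the ISO: 100 → 125 → 160 → 200 → 250.

ISO 250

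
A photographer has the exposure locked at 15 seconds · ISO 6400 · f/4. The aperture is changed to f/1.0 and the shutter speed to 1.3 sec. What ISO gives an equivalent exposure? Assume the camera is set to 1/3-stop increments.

Aperture: f/4 → f/3.5 → f/3.2 → f/2.8 → f/2.5 → f/2.2 → f/2 → f/1.8 → f/1.6 → f/1.4 → f/1.2 → f/1.1 → f/1.0 — 4 stops wider (brighter).
Shutter speed: 15 → 13 → 10 → 8 → 6 → 5 → 4 → 3.2 → 2.5 → 2 → 1.6 → 1.3 — 3 2/3 stops shorter (darker).
Net change so far: 1/3 stop brighter. Offset with the ISO: 6400 → 5000.

ISO 5000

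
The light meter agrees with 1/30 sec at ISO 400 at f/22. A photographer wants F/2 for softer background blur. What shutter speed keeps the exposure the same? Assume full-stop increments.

1/4000s

Aperture: f/22 → f/16 → f/11 → f/8 → f/5.6 → f/4 → f/2.8 → f/2 — 7 stops opened up (brighter).
Need 7 stops darker from the shutter speed: 1/30 → 1/60 → 1/125 → 1/250 → 1/500 → 1/1000 → 1/2000 → 1/4000.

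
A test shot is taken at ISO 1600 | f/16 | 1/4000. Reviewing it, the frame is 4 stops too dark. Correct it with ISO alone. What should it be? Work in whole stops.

ISO 25600

Underexposed by 4 stops → need 4 stops brighter.
ISO: 1600 → 3200 → 6400 → 12800 → 25600.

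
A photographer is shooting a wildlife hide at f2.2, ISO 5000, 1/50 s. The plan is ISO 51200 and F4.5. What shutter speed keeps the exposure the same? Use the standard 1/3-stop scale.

1/125s

ISO: 5000 → 6400 → 8000 → 10000 → 12800 → 16000 → 20000 → 25600 → 32000 → 40000 → 51200 — 3 1/3 stops raised (brighter).
Aperture: f/2.2 → f/2.5 → f/2.8 → f/3.2 → f/3.5 → f/4 → f/4.5 — 2 stops narrower (darker).
Net change so far: 1 1/3 stops brighter. Offset with the shutter speed: 1/50 → 1/60 → 1/80 → 1/100 → 1/125.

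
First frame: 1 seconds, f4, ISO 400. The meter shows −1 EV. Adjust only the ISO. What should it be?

Underexposed by 1 stop → need 1 stop brighter.
ISO: 400 → 800.

ISO 800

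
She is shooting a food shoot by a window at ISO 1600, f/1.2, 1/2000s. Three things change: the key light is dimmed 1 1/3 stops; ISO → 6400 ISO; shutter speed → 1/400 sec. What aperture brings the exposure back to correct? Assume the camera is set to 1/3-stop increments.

f/3.5

Scene light: 1 1/3 stops darker.
ISO: 1600 → 2000 → 2500 → 3200 → 4000 → 5000 → 6400 — 2 stops higher (brighter).
Shutter speed: 1/2000 → 1/1600 → 1/1250 → 1/1000 → 1/800 → 1/640 → 1/500 → 1/400 — 2 1/3 stops longer (brighter).
Net so far: 3 stops brighter. Aperture: f/1.2 → f/1.4 → f/1.6 → f/1.8 → f/2 → f/2.2 → f/2.5 → f/2.8 → f/3.2 → f/3.5.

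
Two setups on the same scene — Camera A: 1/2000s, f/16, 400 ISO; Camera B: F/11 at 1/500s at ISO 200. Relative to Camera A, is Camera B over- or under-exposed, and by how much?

Aperture: f/16 → f/11 — 1 stop opened up (brighter).
Shutter speed: 1/2000 → 1/1000 → 1/500 — 2 stops longer (brighter).
ISO: 400 → 200 — 1 stop lower (darker).
Net: +1 +2 −1 = +2 stops.

2 stops brighter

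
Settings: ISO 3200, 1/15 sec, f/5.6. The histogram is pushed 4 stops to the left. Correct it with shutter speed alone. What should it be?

Underexposed by 4 stops → need 4 stops brighter.
Shutter speed: 1/15 → 1/8 → 1/4 → 1/2 → 1.

1 s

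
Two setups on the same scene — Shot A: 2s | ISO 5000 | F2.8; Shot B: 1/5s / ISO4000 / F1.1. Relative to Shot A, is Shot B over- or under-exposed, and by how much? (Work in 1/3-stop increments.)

1 stop darker

Aperture: f/2.8 → f/2.5 → f/2.2 → f/2 → f/1.8 → f/1.6 → f/1.4 → f/1.2 → f/1.1 — 2 2/3 stops larger aperture (brighter).
Shutter speed: 2 → 1.6 → 1.3 → 1 → 0.8 → 0.6 → 0.5 → 0.4 → 0.3 → 1/4 → 1/5 — 3 1/3 stops shorter (darker).
ISO: 5000 → 4000 — 1/3 stop lower (darker).
Net: +2 2/3 −3 1/3 −1/3 = −1 stop.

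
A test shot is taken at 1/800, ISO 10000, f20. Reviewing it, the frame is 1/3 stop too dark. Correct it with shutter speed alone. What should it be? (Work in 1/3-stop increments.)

Underexposed by 1/3 stop → need 1/3 stop brighter.
Shutter speed: 1/800 → 1/640.

1/640s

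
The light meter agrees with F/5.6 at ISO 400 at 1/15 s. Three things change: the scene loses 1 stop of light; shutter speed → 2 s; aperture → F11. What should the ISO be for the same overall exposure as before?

ISO 100

Scene light: 1 stop darker.
Shutter speed: 1/15 → 1/8 → 1/4 → 1/2 → 1 → 2 — 5 stops slower (brighter).
Aperture: f/5.6 → f/8 → f/11 — 2 stops narrower (darker).
Net so far: 2 stops brighter. ISO: 400 → 200 → 100.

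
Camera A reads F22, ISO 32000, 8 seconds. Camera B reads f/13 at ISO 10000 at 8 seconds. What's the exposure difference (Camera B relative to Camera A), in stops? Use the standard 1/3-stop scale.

Aperture: f/22 → f/20 → f/18 → f/16 → f/14 → f/13 — 1 2/3 stops opened up (brighter).
Shutter speed: unchanged.
ISO: 32000 → 25600 → 20000 → 16000 → 12800 → 10000 — 1 2/3 stops lower (darker).
Net: +1 2/3 −1 2/3 = 0 stops.

same exposure (0 stops)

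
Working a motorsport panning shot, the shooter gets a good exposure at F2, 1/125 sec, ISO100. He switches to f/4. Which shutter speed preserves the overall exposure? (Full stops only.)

Aperture: f/2 → f/2.8 → f/4 — 2 stops smaller aperture (darker).
Need 2 stops brighter from the shutter speed: 1/125 → 1/60 → 1/30.

1/30s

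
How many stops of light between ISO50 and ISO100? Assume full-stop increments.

50 → 100 — count the steps: 1 stop.

1 stop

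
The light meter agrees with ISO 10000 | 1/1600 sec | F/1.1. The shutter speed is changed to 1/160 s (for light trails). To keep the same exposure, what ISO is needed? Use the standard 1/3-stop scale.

ISO 1000

Shutter speed: 1/1600 → 1/1250 → 1/1000 → 1/800 → 1/640 → 1/500 → 1/400 → 1/320 → 1/250 → 1/200 → 1/160 — 3 1/3 stops slower (brighter).
Need 3 1/3 stops darker from the ISO: 10000 → 8000 → 6400 → 5000 → 4000 → 3200 → 2500 → 2000 → 1600 → 1250 → 1000.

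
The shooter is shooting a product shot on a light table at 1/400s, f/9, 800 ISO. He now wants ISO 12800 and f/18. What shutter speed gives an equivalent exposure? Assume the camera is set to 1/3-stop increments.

1/1600s

ISO: 800 → 1000 → 1250 → 1600 → 2000 → 2500 → 3200 → 4000 → 5000 → 6400 → 8000 → 10000 → 12800 — 4 stops higher (brighter).
Aperture: f/9 → f/10 → f/11 → f/13 → f/14 → f/16 → f/18 — 2 stops smaller aperture (darker).
Net change so far: 2 stops brighter. Offset with the shutter speed: 1/400 → 1/500 → 1/640 → 1/800 → 1/1000 → 1/1250 → 1/1600.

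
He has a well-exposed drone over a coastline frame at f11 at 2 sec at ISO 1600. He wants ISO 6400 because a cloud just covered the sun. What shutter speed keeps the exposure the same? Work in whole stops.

ISO: 1600 → 3200 → 6400 — 2 stops higher (brighter).
Need 2 stops darker from the shutter speed: 2 → 1 → 1/2.

1/2s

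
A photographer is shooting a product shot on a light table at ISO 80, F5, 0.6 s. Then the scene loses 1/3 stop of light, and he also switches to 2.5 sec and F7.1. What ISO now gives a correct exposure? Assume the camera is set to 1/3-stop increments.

ISO 50

Scene light: 1/3 stop darker.
Shutter speed: 0.6 → 0.8 → 1 → 1.3 → 1.6 → 2 → 2.5 — 2 stops longer (brighter).
Aperture: f/5 → f/5.6 → f/6.3 → f/7.1 — 1 stop narrower (darker).
Net so far: 2/3 stop brighter. ISO: 80 → 64 → 50.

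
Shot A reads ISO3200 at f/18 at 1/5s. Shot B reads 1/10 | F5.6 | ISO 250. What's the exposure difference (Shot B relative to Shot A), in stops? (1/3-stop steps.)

Aperture: f/18 → f/16 → f/14 → f/13 → f/11 → f/10 → f/9 → f/8 → f/7.1 → f/6.3 → f/5.6 — 3 1/3 stops larger aperture (brighter).
Shutter speed: 1/5 → 1/6 → 1/8 → 1/10 — 1 stop faster (darker).
ISO: 3200 → 2500 → 2000 → 1600 → 1250 → 1000 → 800 → 640 → 500 → 400 → 320 → 250 — 3 2/3 stops lower (darker).
Net: +3 1/3 −1 −3 2/3 = −1 1/3 stops.

1 1/3 stops darker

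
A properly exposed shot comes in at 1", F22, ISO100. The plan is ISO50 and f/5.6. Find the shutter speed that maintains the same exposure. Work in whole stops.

ISO: 100 → 50 — 1 stop dropped (darker).
Aperture: f/22 → f/16 → f/11 → f/8 → f/5.6 — 4 stops larger aperture (brighter).
Net change so far: 3 stops brighter. Offset with the shutter speed: 1 → 1/2 → 1/4 → 1/8.

1/8s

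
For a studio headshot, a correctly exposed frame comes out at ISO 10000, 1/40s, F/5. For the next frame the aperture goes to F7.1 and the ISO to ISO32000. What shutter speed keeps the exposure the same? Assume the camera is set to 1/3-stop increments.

1/60s

Aperture: f/5 → f/5.6 → f/6.3 → f/7.1 — 1 stop smaller aperture (darker).
ISO: 10000 → 12800 → 16000 → 20000 → 25600 → 32000 — 1 2/3 stops raised (brighter).
Net change so far: 2/3 stop brighter. Offset with the shutter speed: 1/40 → 1/50 → 1/60.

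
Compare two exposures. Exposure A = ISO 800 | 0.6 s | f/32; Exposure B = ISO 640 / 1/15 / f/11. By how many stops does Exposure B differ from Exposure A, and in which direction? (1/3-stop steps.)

Aperture: f/32 → f/29 → f/25 → f/22 → f/20 → f/18 → f/16 → f/14 → f/13 → f/11 — 3 stops larger aperture (brighter).
Shutter speed: 0.6 → 0.5 → 0.4 → 0.3 → 1/4 → 1/5 → 1/6 → 1/8 → 1/10 → 1/13 → 1/15 — 3 1/3 stops shorter (darker).
ISO: 800 → 640 — 1/3 stop lower (darker).
Net: +3 −3 1/3 −1/3 = −2/3 stops.

2/3 stop darker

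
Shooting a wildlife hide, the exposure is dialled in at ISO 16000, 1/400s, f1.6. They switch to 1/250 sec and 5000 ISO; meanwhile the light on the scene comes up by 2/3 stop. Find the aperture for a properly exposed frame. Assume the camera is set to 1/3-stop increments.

Scene light: 2/3 stop brighter.
Shutter speed: 1/400 → 1/320 → 1/250 — 2/3 stop slower (brighter).
ISO: 16000 → 12800 → 10000 → 8000 → 6400 → 5000 — 1 2/3 stops lower (darker).
Net so far: 1/3 stop darker. Aperture: f/1.6 → f/1.4.

f/1.4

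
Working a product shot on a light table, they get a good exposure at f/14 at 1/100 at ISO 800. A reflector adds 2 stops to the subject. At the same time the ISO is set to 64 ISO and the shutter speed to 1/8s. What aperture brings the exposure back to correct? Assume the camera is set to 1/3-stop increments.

Scene light: 2 stops brighter.
ISO: 800 → 640 → 500 → 400 → 320 → 250 → 200 → 160 → 125 → 100 → 80 → 64 — 3 2/3 stops lower (darker).
Shutter speed: 1/100 → 1/80 → 1/60 → 1/50 → 1/40 → 1/30 → 1/25 → 1/20 → 1/15 → 1/13 → 1/10 → 1/8 — 3 2/3 stops longer (brighter).
Net so far: 2 stops brighter. Aperture: f/14 → f/16 → f/18 → f/20 → f/22 → f/25 → f/29.

f/29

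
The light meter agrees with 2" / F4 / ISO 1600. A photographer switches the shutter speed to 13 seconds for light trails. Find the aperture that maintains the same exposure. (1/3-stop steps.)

Shutter speed: 2 → 2.5 → 3.2 → 4 → 5 → 6 → 8 → 10 → 13 — 2 2/3 stops longer (brighter).
Need 2 2/3 stops darker from the aperture: f/4 → f/4.5 → f/5 → f/5.6 → f/6.3 → f/7.1 → f/8 → f/9 → f/10.

f/10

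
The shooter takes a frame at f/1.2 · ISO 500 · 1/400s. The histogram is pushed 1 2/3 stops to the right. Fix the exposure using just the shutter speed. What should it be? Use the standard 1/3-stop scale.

Overexposed by 1 2/3 stops → need 1 2/3 stops darker.
Shutter speed: 1/400 → 1/500 → 1/640 → 1/800 → 1/1000 → 1/1250.

1/1250s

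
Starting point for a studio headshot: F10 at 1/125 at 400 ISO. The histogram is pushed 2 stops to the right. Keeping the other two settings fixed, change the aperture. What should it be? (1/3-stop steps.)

Overexposed by 2 stops → need 2 stops darker.
Aperture: f/10 → f/11 → f/13 → f/14 → f/16 → f/18 → f/20.

f/20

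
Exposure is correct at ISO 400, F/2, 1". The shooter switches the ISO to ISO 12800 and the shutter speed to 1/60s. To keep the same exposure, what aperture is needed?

f/1.4

ISO: 400 → 800 → 1600 → 3200 → 6400 → 12800 — 5 stops raised (brighter).
Shutter speed: 1 → 1/2 → 1/4 → 1/8 → 1/15 → 1/30 → 1/60 — 6 stops faster (darker).
Net change so far: 1 stop darker. Offset with the aperture: f/2 → f/1.4.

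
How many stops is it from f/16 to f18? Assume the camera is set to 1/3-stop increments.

f/16 → f/18 — count the steps: 1 third-stops = 1/3 stop.

1/3 stop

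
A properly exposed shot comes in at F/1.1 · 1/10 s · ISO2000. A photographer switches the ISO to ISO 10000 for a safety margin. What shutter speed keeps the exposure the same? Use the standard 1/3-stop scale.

1/50s

ISO: 2000 → 2500 → 3200 → 4000 → 5000 → 6400 → 8000 → 10000 — 2 1/3 stops raised (brighter).
Need 2 1/3 stops darker from the shutter speed: 1/10 → 1/13 → 1/15 → 1/20 → 1/25 → 1/30 → 1/40 → 1/50.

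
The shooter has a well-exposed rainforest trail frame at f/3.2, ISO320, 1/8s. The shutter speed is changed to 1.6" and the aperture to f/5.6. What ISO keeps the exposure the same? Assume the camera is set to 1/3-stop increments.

ISO 80

Shutter speed: 1/8 → 1/6 → 1/5 → 1/4 → 0.3 → 0.4 → 0.5 → 0.6 → 0.8 → 1 → 1.3 → 1.6 — 3 2/3 stops longer (brighter).
Aperture: f/3.2 → f/3.5 → f/4 → f/4.5 → f/5 → f/5.6 — 1 2/3 stops narrower (darker).
Net change so far: 2 stops brighter. Offset with the ISO: 320 → 250 → 200 → 160 → 125 → 100 → 80.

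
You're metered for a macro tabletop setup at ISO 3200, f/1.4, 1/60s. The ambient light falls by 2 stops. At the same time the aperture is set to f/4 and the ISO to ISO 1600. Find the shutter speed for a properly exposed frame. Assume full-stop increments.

Scene light: 2 stops darker.
Aperture: f/1.4 → f/2 → f/2.8 → f/4 — 3 stops stopped down (darker).
ISO: 3200 → 1600 — 1 stop lower (darker).
Net so far: 6 stops darker. Shutter speed: 1/60 → 1/30 → 1/15 → 1/8 → 1/4 → 1/2 → 1.

1 s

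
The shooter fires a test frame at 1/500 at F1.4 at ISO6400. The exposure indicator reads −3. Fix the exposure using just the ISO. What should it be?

Underexposed by 3 stops → need 3 stops brighter.
ISO: 6400 → 12800 → 25600 → 51200.

ISO 51200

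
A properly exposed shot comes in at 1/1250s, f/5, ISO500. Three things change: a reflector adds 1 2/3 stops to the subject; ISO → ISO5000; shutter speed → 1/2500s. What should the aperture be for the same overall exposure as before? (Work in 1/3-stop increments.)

Scene light: 1 2/3 stops brighter.
ISO: 500 → 640 → 800 → 1000 → 1250 → 1600 → 2000 → 2500 → 3200 → 4000 → 5000 — 3 1/3 stops higher (brighter).
Shutter speed: 1/1250 → 1/1600 → 1/2000 → 1/2500 — 1 stop faster (darker).
Net so far: 4 stops brighter. Aperture: f/5 → f/5.6 → f/6.3 → f/7.1 → f/8 → f/9 → f/10 → f/11 → f/13 → f/14 → f/16 → f/18 → f/20.

f/20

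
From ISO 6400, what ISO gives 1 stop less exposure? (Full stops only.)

ISO: 6400 → 3200 — 1 stop dropped (darker).

ISO 3200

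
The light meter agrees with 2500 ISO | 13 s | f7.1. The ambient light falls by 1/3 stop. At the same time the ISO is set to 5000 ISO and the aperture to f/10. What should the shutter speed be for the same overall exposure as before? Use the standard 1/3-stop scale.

Scene light: 1/3 stop darker.
ISO: 2500 → 3200 → 4000 → 5000 — 1 stop raised (brighter).
Aperture: f/7.1 → f/8 → f/9 → f/10 — 1 stop smaller aperture (darker).
Net so far: 1/3 stop darker. Shutter speed: 13 → 15.

15 s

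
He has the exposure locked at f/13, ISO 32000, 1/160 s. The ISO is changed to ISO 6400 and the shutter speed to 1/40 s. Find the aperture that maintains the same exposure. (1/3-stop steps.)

ISO: 32000 → 25600 → 20000 → 16000 → 12800 → 10000 → 8000 → 6400 — 2 1/3 stops dropped (darker).
Shutter speed: 1/160 → 1/125 → 1/100 → 1/80 → 1/60 → 1/50 → 1/40 — 2 stops longer (brighter).
Net change so far: 1/3 stop darker. Offset with the aperture: f/13 → f/11.

f/11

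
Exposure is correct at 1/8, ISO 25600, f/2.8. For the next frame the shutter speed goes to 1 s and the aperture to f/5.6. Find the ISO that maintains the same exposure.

ISO 12800

Shutter speed: 1/8 → 1/4 → 1/2 → 1 — 3 stops slower (brighter).
Aperture: f/2.8 → f/4 → f/5.6 — 2 stops stopped down (darker).
Net change so far: 1 stop brighter. Offset with the ISO: 25600 → 12800.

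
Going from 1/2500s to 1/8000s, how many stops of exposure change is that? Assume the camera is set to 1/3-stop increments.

1/2500 → 1/3200 → 1/4000 → 1/5000 → 1/6400 → 1/8000 — count the steps: 5 third-stops = 1 2/3 stops.

1 2/3 stops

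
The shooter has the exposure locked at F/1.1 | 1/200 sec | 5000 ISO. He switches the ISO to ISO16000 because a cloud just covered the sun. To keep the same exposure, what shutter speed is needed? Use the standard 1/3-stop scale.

ISO: 5000 → 6400 → 8000 → 10000 → 12800 → 16000 — 1 2/3 stops higher (brighter).
Need 1 2/3 stops darker from the shutter speed: 1/200 → 1/250 → 1/320 → 1/400 → 1/500 → 1/640.

1/640s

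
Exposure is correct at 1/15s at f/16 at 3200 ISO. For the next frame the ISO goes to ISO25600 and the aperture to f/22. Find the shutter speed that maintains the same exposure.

ISO: 3200 → 6400 → 12800 → 25600 — 3 stops raised (brighter).
Aperture: f/16 → f/22 — 1 stop stopped down (darker).
Net change so far: 2 stops brighter. Offset with the shutter speed: 1/15 → 1/30 → 1/60.

1/60s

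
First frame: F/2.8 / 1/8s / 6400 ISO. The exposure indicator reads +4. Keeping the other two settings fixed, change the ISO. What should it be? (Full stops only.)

Overexposed by 4 stops → need 4 stops darker.
ISO: 6400 → 3200 → 1600 → 800 → 400.

ISO 400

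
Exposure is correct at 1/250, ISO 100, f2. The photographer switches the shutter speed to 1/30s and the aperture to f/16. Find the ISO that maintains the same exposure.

Shutter speed: 1/250 → 1/125 → 1/60 → 1/30 — 3 stops slower (brighter).
Aperture: f/2 → f/2.8 → f/4 → f/5.6 → f/8 → f/11 → f/16 — 6 stops smaller aperture (darker).
Net change so far: 3 stops darker. Offset with the ISO: 100 → 200 → 400 → 800.

ISO 800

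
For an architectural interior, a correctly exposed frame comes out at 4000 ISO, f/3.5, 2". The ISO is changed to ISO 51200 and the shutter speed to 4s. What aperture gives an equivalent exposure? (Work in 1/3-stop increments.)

ISO: 4000 → 5000 → 6400 → 8000 → 10000 → 12800 → 16000 → 20000 → 25600 → 32000 → 40000 → 51200 — 3 2/3 stops higher (brighter).
Shutter speed: 2 → 2.5 → 3.2 → 4 — 1 stop slower (brighter).
Net change so far: 4 2/3 stops brighter. Offset with the aperture: f/3.5 → f/4 → f/4.5 → f/5 → f/5.6 → f/6.3 → f/7.1 → f/8 → f/9 → f/10 → f/11 → f/13 → f/14 → f/16 → f/18.

f/18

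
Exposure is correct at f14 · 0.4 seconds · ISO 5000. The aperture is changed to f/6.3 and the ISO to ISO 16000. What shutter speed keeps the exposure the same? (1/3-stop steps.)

Aperture: f/14 → f/13 → f/11 → f/10 → f/9 → f/8 → f/7.1 → f/6.3 — 2 1/3 stops opened up (brighter).
ISO: 5000 → 6400 → 8000 → 10000 → 12800 → 16000 — 1 2/3 stops raised (brighter).
Net change so far: 4 stops brighter. Offset with the shutter speed: 0.4 → 0.3 → 1/4 → 1/5 → 1/6 → 1/8 → 1/10 → 1/13 → 1/15 → 1/20 → 1/25 → 1/30 → 1/40.

1/40s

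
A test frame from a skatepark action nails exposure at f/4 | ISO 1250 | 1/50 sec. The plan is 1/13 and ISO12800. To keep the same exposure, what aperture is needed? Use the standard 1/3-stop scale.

Shutter speed: 1/50 → 1/40 → 1/30 → 1/25 → 1/20 → 1/15 → 1/13 — 2 stops slower (brighter).
ISO: 1250 → 1600 → 2000 → 2500 → 3200 → 4000 → 5000 → 6400 → 8000 → 10000 → 12800 — 3 1/3 stops raised (brighter).
Net change so far: 5 1/3 stops brighter. Offset with the aperture: f/4 → f/4.5 → f/5 → f/5.6 → f/6.3 → f/7.1 → f/8 → f/9 → f/10 → f/11 → f/13 → f/14 → f/16 → f/18 → f/20 → f/22 → f/25.

f/25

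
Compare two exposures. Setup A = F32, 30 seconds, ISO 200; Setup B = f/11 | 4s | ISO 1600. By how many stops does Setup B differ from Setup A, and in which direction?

3 stops brighter

Aperture: f/32 → f/22 → f/16 → f/11 — 3 stops opened up (brighter).
Shutter speed: 30 → 15 → 8 → 4 — 3 stops shorter (darker).
ISO: 200 → 400 → 800 → 1600 — 3 stops raised (brighter).
Net: +3 −3 +3 = +3 stops.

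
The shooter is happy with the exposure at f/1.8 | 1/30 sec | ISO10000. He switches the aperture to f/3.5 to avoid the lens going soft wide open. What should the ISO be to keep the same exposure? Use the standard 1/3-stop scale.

Aperture: f/1.8 → f/2 → f/2.2 → f/2.5 → f/2.8 → f/3.2 → f/3.5 — 2 stops stopped down (darker).
Need 2 stops brighter from the ISO: 10000 → 12800 → 16000 → 20000 → 25600 → 32000 → 40000.

ISO 40000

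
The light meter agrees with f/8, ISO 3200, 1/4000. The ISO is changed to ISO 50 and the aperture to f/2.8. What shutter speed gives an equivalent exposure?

1/500s

ISO: 3200 → 1600 → 800 → 400 → 200 → 100 → 50 — 6 stops lower (darker).
Aperture: f/8 → f/5.6 → f/4 → f/2.8 — 3 stops larger aperture (brighter).
Net change so far: 3 stops darker. Offset with the shutter speed: 1/4000 → 1/2000 → 1/1000 → 1/500.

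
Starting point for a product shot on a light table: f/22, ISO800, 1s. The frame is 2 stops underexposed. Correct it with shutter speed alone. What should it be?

4 s

Underexposed by 2 stops → need 2 stops brighter.
Shutter speed: 1 → 2 → 4.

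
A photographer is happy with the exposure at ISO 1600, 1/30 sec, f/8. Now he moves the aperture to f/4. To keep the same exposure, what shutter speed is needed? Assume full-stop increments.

Aperture: f/8 → f/5.6 → f/4 — 2 stops opened up (brighter).
Need 2 stops darker from the shutter speed: 1/30 → 1/60 → 1/125.

1/125s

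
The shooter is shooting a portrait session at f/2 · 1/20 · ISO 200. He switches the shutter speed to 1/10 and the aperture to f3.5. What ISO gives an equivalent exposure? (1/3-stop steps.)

ISO 320

Shutter speed: 1/20 → 1/15 → 1/13 → 1/10 — 1 stop longer (brighter).
Aperture: f/2 → f/2.2 → f/2.5 → f/2.8 → f/3.2 → f/3.5 — 1 2/3 stops stopped down (darker).
Net change so far: 2/3 stop darker. Offset with the ISO: 200 → 250 → 320.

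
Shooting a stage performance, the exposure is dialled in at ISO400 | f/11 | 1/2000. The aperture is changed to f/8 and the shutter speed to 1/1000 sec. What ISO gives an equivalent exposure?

ISO 100

Aperture: f/11 → f/8 — 1 stop larger aperture (brighter).
Shutter speed: 1/2000 → 1/1000 — 1 stop longer (brighter).
Net change so far: 2 stops brighter. Offset with the ISO: 400 → 200 → 100.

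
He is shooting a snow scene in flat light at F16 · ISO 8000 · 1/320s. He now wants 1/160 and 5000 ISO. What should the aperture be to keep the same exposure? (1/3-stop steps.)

f/18

Shutter speed: 1/320 → 1/250 → 1/200 → 1/160 — 1 stop longer (brighter).
ISO: 8000 → 6400 → 5000 — 2/3 stop dropped (darker).
Net change so far: 1/3 stop brighter. Offset with the aperture: f/16 → f/18.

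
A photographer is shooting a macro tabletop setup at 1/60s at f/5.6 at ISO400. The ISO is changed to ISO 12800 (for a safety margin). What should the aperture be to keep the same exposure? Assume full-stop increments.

f/32

ISO: 400 → 800 → 1600 → 3200 → 6400 → 12800 — 5 stops raised (brighter).
Need 5 stops darker from the aperture: f/5.6 → f/8 → f/11 → f/16 → f/22 → f/32.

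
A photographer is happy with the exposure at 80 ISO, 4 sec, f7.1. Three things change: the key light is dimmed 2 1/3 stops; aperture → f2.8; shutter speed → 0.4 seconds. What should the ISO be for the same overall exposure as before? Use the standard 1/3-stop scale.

ISO 640

Scene light: 2 1/3 stops darker.
Aperture: f/7.1 → f/6.3 → f/5.6 → f/5 → f/4.5 → f/4 → f/3.5 → f/3.2 → f/2.8 — 2 2/3 stops opened up (brighter).
Shutter speed: 4 → 3.2 → 2.5 → 2 → 1.6 → 1.3 → 1 → 0.8 → 0.6 → 0.5 → 0.4 — 3 1/3 stops faster (darker).
Net so far: 3 stops darker. ISO: 80 → 100 → 125 → 160 → 200 → 250 → 320 → 400 → 500 → 640.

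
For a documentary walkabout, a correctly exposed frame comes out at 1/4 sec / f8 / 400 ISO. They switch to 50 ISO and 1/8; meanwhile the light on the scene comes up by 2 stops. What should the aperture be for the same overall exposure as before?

f/4

Scene light: 2 stops brighter.
ISO: 400 → 200 → 100 → 50 — 3 stops dropped (darker).
Shutter speed: 1/4 → 1/8 — 1 stop shorter (darker).
Net so far: 2 stops darker. Aperture: f/8 → f/5.6 → f/4.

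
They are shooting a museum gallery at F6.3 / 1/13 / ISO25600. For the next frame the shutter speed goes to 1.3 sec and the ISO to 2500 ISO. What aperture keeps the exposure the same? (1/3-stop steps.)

f/8

Shutter speed: 1/13 → 1/10 → 1/8 → 1/6 → 1/5 → 1/4 → 0.3 → 0.4 → 0.5 → 0.6 → 0.8 → 1 → 1.3 — 4 stops slower (brighter).
ISO: 25600 → 20000 → 16000 → 12800 → 10000 → 8000 → 6400 → 5000 → 4000 → 3200 → 2500 — 3 1/3 stops lower (darker).
Net change so far: 2/3 stop brighter. Offset with the aperture: f/6.3 → f/7.1 → f/8.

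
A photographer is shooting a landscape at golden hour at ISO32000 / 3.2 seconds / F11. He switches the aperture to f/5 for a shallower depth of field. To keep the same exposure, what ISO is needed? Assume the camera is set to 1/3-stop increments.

Aperture: f/11 → f/10 → f/9 → f/8 → f/7.1 → f/6.3 → f/5.6 → f/5 — 2 1/3 stops opened up (brighter).
Need 2 1/3 stops darker from the ISO: 32000 → 25600 → 20000 → 16000 → 12800 → 10000 → 8000 → 6400.

ISO 6400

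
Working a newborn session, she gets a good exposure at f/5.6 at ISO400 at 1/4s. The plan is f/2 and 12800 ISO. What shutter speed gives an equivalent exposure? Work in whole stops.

1/1000s

Aperture: f/5.6 → f/4 → f/2.8 → f/2 — 3 stops wider (brighter).
ISO: 400 → 800 → 1600 → 3200 → 6400 → 12800 — 5 stops higher (brighter).
Net change so far: 8 stops brighter. Offset with the shutter speed: 1/4 → 1/8 → 1/15 → 1/30 → 1/60 → 1/125 → 1/250 → 1/500 → 1/1000.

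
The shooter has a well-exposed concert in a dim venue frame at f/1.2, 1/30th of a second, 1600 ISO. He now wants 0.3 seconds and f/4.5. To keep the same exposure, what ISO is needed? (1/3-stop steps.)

Shutter speed: 1/30 → 1/25 → 1/20 → 1/15 → 1/13 → 1/10 → 1/8 → 1/6 → 1/5 → 1/4 → 0.3 — 3 1/3 stops slower (brighter).
Aperture: f/1.2 → f/1.4 → f/1.6 → f/1.8 → f/2 → f/2.2 → f/2.5 → f/2.8 → f/3.2 → f/3.5 → f/4 → f/4.5 — 3 2/3 stops smaller aperture (darker).
Net change so far: 1/3 stop darker. Offset with the ISO: 1600 → 2000.

ISO 2000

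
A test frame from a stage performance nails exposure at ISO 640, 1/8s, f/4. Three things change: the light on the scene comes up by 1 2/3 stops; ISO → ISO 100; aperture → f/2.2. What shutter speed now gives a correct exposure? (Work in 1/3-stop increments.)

1/13s

Scene light: 1 2/3 stops brighter.
ISO: 640 → 500 → 400 → 320 → 250 → 200 → 160 → 125 → 100 — 2 2/3 stops lower (darker).
Aperture: f/4 → f/3.5 → f/3.2 → f/2.8 → f/2.5 → f/2.2 — 1 2/3 stops wider (brighter).
Net so far: 2/3 stop brighter. Shutter speed: 1/8 → 1/10 → 1/13.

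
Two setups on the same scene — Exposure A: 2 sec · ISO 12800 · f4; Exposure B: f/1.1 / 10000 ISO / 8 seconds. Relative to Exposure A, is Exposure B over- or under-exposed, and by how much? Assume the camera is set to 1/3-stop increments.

Aperture: f/4 → f/3.5 → f/3.2 → f/2.8 → f/2.5 → f/2.2 → f/2 → f/1.8 → f/1.6 → f/1.4 → f/1.2 → f/1.1 — 3 2/3 stops wider (brighter).
Shutter speed: 2 → 2.5 → 3.2 → 4 → 5 → 6 → 8 — 2 stops slower (brighter).
ISO: 12800 → 10000 — 1/3 stop lower (darker).
Net: +3 2/3 +2 −1/3 = +5 1/3 stops.

5 1/3 stops brighter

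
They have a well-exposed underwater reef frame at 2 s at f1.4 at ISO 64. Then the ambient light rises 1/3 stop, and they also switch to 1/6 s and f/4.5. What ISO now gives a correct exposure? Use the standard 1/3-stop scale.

ISO 6400

Scene light: 1/3 stop brighter.
Shutter speed: 2 → 1.6 → 1.3 → 1 → 0.8 → 0.6 → 0.5 → 0.4 → 0.3 → 1/4 → 1/5 → 1/6 — 3 2/3 stops faster (darker).
Aperture: f/1.4 → f/1.6 → f/1.8 → f/2 → f/2.2 → f/2.5 → f/2.8 → f/3.2 → f/3.5 → f/4 → f/4.5 — 3 1/3 stops stopped down (darker).
Net so far: 6 2/3 stops darker. ISO: 64 → 80 → 100 → 125 → 160 → 200 → 250 → 320 → 400 → 500 → 640 → 800 → 1000 → 1250 → 1600 → 2000 → 2500 → 3200 → 4000 → 5000 → 6400.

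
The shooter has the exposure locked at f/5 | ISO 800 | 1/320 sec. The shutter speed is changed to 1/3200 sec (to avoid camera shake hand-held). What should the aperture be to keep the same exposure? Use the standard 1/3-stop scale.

Shutter speed: 1/320 → 1/400 → 1/500 → 1/640 → 1/800 → 1/1000 → 1/1250 → 1/1600 → 1/2000 → 1/2500 → 1/3200 — 3 1/3 stops faster (darker).
Need 3 1/3 stops brighter from the aperture: f/5 → f/4.5 → f/4 → f/3.5 → f/3.2 → f/2.8 → f/2.5 → f/2.2 → f/2 → f/1.8 → f/1.6.

f/1.6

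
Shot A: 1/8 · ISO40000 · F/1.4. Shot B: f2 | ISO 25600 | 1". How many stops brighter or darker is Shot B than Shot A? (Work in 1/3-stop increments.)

1 1/3 stops brighter

Aperture: f/1.4 → f/1.6 → f/1.8 → f/2 — 1 stop smaller aperture (darker).
Shutter speed: 1/8 → 1/6 → 1/5 → 1/4 → 0.3 → 0.4 → 0.5 → 0.6 → 0.8 → 1 — 3 stops longer (brighter).
ISO: 40000 → 32000 → 25600 — 2/3 stop lower (darker).
Net: −1 +3 −2/3 = +1 1/3 stops.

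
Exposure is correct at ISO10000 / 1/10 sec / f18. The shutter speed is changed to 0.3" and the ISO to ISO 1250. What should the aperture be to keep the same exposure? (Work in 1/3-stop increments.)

Shutter speed: 1/10 → 1/8 → 1/6 → 1/5 → 1/4 → 0.3 — 1 2/3 stops slower (brighter).
ISO: 10000 → 8000 → 6400 → 5000 → 4000 → 3200 → 2500 → 2000 → 1600 → 1250 — 3 stops dropped (darker).
Net change so far: 1 1/3 stops darker. Offset with the aperture: f/18 → f/16 → f/14 → f/13 → f/11.

f/11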